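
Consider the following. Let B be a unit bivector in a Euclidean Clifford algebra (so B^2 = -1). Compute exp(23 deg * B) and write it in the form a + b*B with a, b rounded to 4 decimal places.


For a unit bivector B with B^2 = -1, the exponential series gives
e^(theta*B) = cos(theta) + sin(theta)*B (the GA analogue of Euler's formula).
theta = 23 degrees = 0.401426 rad
cos(23 deg) = 0.9205
sin(23 deg) = 0.3907
exp(theta*B) = 0.9205 + 0.3907*B


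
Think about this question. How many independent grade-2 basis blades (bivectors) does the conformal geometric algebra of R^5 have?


The conformal model of R^5 uses Cl(6,1) with m = 5 + 2 = 7 generators.
Number of grade-2 blades = C(m, 2) = C(7, 2)
= 7*6/2 = 21


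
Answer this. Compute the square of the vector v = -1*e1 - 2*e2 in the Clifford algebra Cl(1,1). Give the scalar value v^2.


v^2 = sum of c_i^2 * e_i^2
Positive signature terms (e_i^2 = +1): (-1)^2 = 1
Negative signature terms (e_j^2 = -1): (-2)^2 = 4
v^2 = 1 - 4 = -3


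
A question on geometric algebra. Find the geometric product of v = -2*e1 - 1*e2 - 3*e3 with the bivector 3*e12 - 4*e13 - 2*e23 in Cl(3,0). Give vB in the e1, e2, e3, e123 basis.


vB has grade-1 (vector) and grade-3 (trivector) parts: vB = (v _| B) + (v ^ B).
Vector part <vB>_1:
  e1: -v2*b12 - v3*b13 = -(-1)*(3) - (-3)*(-4) = -9
  e2: v1*b12 - v3*b23 = (-2)*(3) - (-3)*(-2) = -12
  e3: v1*b13 + v2*b23 = (-2)*(-4) + (-1)*(-2) = 10
Trivector part <vB>_3:
  e123: v1*b23 - v2*b13 + v3*b12 = (-2)*(-2) - (-1)*(-4) + (-3)*(3) = -9
vB = -9*e1 - 12*e2 + 10*e3 - 9*e123


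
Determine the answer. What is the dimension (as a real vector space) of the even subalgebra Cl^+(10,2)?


Even subalgebra dimension = 2^(n-1)
n = 10 + 2 = 12
2^(12 - 1) = 2^11 = 2048
Verification: sum of C(12,k) for even k = 1 + 66 + 495 + 924 + 495 + 66 + 1 = 2048
Result = 2048


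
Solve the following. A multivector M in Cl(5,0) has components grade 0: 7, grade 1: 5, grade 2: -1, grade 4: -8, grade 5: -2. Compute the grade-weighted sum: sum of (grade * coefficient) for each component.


Grade-weighted sum = sum of grade_k * coefficient_k
0*7 = 0
1*5 = 5
2*(-1) = -2
4*(-8) = -32
5*(-2) = -10
Total = 0 + 5 + (-2) + (-32) + (-10) = -39


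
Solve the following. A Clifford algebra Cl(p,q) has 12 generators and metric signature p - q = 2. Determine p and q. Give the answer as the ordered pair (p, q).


We need p + q = 12 and p - q = 2.
Adding: 2p = 12 + 2 = 14, so p = 7.
Then q = 12 - 7 = 5.
(p, q) = (7, 5)


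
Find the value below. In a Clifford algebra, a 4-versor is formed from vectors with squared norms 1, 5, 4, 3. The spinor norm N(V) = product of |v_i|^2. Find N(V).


Spinor norm N(V) = |v1|^2 * |v2|^2 * ... * |v4|^2
= 1 * 5 * 4 * 3
Running product: 1, 5, 20, 60
N(V) = 60


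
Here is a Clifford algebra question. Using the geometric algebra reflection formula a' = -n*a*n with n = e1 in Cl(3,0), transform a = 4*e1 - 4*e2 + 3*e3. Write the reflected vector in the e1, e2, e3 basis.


Reflection formula: a' = -n*a*n, with n = e1 (unit vector, n^2 = 1).
For reflection through hyperplane perp to e1:
The component along e1 flips sign, others stay.
a = (4, -4, 3)
a' = (-4, -4, 3)
a' = -4*e1 - 4*e2 + 3*e3


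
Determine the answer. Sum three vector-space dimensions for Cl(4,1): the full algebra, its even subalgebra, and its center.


n = 4 + 1 = 5
Total dim = 2^5 = 32
Even subalgebra dim = 2^4 = 16
n is odd, so center dim = 2
Sum = 32 + 16 + 2 = 50


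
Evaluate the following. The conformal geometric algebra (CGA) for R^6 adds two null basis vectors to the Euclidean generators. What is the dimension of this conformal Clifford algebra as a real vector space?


The conformal model of R^6 uses Cl(7,1): the 6 Euclidean generators plus two extra orthogonal generators e+ (e+^2 = +1) and e- (e-^2 = -1), from which the null vectors e0, einf are built.
Number of generators m = 6 + 2 = 8.
dim Cl(p,q) = 2^m = 2^8 = 256


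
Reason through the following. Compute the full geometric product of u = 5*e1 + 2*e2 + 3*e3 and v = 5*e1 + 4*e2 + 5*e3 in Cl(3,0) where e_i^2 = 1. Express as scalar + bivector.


In Cl(3,0): e_i^2 = 1, e_ie_j = -e_je_i for i != j.
Scalar part = u . v = 5*5 + 2*4 + 3*5
= 25 + 8 + 15 = 48
e12 coeff = 5*4 - 2*5 = 20 - 10 = 10
e13 coeff = 5*5 - 3*5 = 25 - 15 = 10
e23 coeff = 2*5 - 3*4 = 10 - 12 = -2
uv = 48 + 10*e12 + 10*e13 - 2*e23


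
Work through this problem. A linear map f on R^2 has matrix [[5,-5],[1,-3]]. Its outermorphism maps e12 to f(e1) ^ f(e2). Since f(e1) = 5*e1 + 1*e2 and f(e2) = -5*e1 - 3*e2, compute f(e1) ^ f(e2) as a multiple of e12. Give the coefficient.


The outermorphism of a linear map f sends e1^e2 to f(e1)^f(e2).
f(e1) = 5*e1 + 1*e2
f(e2) = -5*e1 - 3*e2
f(e1) ^ f(e2) = (5*e1 + 1*e2) ^ (-5*e1 - 3*e2)
= 5*(-3)*e12 + 1*(-5)*e21
= (-15 - (-5))*e12
= -10*e12
Coefficient = -10


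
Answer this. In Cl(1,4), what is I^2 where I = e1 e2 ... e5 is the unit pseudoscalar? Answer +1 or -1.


The pseudoscalar I = e1...e_n (product of all n generators) of Cl(p,q) satisfies I^2 = (-1)^(q + n(n-1)/2).
p = 1, q = 4, n = p + q = 5
n(n-1)/2 = 5 * 4 / 2 = 10
Exponent = q + n(n-1)/2 = 4 + 10 = 14
I^2 = (-1)^14 = +1


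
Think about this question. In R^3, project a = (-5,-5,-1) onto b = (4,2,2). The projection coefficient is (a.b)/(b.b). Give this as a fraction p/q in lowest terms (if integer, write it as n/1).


Projection coefficient = (a . b) / (b . b)
a . b = (-5)*4 + (-5)*2 + (-1)*2
= -20 + (-10) + (-2) = -32
b . b = 4^2 + 2^2 + 2^2
= 16 + 4 + 4 = 24
Coefficient = -32/24
In lowest terms: -4/3


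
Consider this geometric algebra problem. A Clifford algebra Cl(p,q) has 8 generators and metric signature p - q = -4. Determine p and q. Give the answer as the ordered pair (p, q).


We need p + q = 8 and p - q = -4.
Adding: 2p = 8 + (-4) = 4, so p = 2.
Then q = 8 - 2 = 6.
(p, q) = (2, 6)


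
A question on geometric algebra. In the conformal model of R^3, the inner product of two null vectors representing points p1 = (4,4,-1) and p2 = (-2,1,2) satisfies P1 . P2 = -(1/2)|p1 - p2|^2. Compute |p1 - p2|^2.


p1 - p2 = (6, 3, -3)
|p1 - p2|^2 = 6^2 + 3^2 + (-3)^2
= 36 + 9 + 9
= 54


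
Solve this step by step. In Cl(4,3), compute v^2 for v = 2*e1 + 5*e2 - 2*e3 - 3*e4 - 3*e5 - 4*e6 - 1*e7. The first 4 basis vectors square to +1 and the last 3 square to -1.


v^2 = sum of c_i^2 * e_i^2
Positive signature terms (e_i^2 = +1): 2^2 + 5^2 + (-2)^2 + (-3)^2 = 42
Negative signature terms (e_j^2 = -1): (-3)^2 + (-4)^2 + (-1)^2 = 26
v^2 = 42 - 26 = 16


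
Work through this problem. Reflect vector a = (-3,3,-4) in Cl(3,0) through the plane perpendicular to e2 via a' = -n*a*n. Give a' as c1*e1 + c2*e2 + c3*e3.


Reflection formula: a' = -n*a*n, with n = e2 (unit vector, n^2 = 1).
For reflection through hyperplane perp to e2:
The component along e2 flips sign, others stay.
a = (-3, 3, -4)
a' = (-3, -3, -4)
a' = -3*e1 - 3*e2 - 4*e3


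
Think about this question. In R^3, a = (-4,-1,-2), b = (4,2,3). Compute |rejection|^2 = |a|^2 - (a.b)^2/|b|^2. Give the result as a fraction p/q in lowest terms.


|a|^2 = (-4)^2 + (-1)^2 + (-2)^2 = 21
|b|^2 = 4^2 + 2^2 + 3^2 = 29
a . b = (-4)*4 + (-1)*2 + (-2)*3 = -24
(a.b)^2 = (-24)^2 = 576
|rej|^2 = 21 - 576/29
= (609 - 576)/29
= 33/29
In lowest terms: 33/29


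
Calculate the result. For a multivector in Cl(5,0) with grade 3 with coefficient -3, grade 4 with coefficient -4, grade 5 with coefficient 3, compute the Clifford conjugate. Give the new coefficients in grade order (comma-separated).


Clifford conjugate sign for grade k: (-1)^(k(k+1)/2)
Grade 3: (-1)^(3*4/2) = (-1)^6 = 1, coeff -3 -> -3
Grade 4: (-1)^(4*5/2) = (-1)^10 = 1, coeff -4 -> -4
Grade 5: (-1)^(5*6/2) = (-1)^15 = -1, coeff 3 -> -3
Conjugated coefficients: -3, -4, -3


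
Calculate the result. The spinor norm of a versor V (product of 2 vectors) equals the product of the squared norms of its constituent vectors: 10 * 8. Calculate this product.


Spinor norm N(V) = |v1|^2 * |v2|^2 * ... * |v2|^2
= 10 * 8
Running product: 10, 80
N(V) = 80


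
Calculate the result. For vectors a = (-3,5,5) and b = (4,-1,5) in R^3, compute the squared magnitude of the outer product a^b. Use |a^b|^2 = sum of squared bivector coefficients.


a wedge b = (a1*b2 - a2*b1)*e12 + (a1*b3 - a3*b1)*e13 + (a2*b3 - a3*b2)*e23
e12 coeff: (-3)*(-1) - 5*4 = 3 - 20 = -17
e13 coeff: (-3)*5 - 5*4 = -15 - 20 = -35
e23 coeff: 5*5 - 5*(-1) = 25 - (-5) = 30
|a wedge b|^2 = (-17)^2 + (-35)^2 + 30^2
= 289 + 1225 + 900
= 2414


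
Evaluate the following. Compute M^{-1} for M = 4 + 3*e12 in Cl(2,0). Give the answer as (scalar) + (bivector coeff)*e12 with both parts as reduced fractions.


M = 4 + 3*e12, where e12^2 = -1.
Since M commutes with its reverse ~M = a - b*e12, M * ~M = a^2 - b^2*e12^2 = a^2 + b^2.
So M^{-1} = ~M / (a^2 + b^2) = (a - b*e12)/(a^2 + b^2).
a^2 + b^2 = 16 + 9 = 25
Scalar part = 4/25 = 4/25
Bivector coeff = -3/25 = -3/25
M^{-1} = 4/25 - 3/25*e12


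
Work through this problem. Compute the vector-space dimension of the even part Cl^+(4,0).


Even subalgebra dimension = 2^(n-1)
n = 4 + 0 = 4
2^(4 - 1) = 2^3 = 8
Verification: sum of C(4,k) for even k = 1 + 6 + 1 = 8
Result = 8


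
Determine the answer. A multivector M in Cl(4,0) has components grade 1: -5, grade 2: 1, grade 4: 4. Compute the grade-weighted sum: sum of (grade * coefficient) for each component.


Grade-weighted sum = sum of grade_k * coefficient_k
1*(-5) = -5
2*1 = 2
4*4 = 16
Total = -5 + 2 + 16 = 13


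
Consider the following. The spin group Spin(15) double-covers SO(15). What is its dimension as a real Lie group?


Spin(n) double-covers SO(n); both have Lie algebra so(n) of dimension n(n-1)/2.
n = 15
n(n-1) = 15 * 14 = 210
dim Spin(15) = 210/2 = 105


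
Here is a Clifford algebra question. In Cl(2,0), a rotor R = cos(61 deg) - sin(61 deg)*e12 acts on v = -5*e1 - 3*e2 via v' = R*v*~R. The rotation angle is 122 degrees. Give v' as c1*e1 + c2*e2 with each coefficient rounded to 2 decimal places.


Rotor R = cos(61deg) - sin(61deg)*e12
Rotation angle theta = 2 * 61 = 122 degrees
v' = R*v*~R rotates v by theta.
cos(122deg) = -0.5299, sin(122deg) = 0.8480
v'_1 = -5*cos(122deg) - (-3)*sin(122deg)
= -5*(-0.5299) - (-3)*0.8480
= 5.19
v'_2 = -5*sin(122deg) + (-3)*cos(122deg)
= -5*0.8480 + (-3)*(-0.5299)
= -2.65
v' = 5.19*e1 - 2.65*e2


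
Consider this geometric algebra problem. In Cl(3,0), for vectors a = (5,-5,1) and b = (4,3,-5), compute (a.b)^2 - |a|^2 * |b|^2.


a . b = 5*4 + (-5)*3 + 1*(-5)
= 20 + (-15) + (-5) = 0
|a|^2 = 5^2 + (-5)^2 + 1^2 = 51
|b|^2 = 4^2 + 3^2 + (-5)^2 = 50
(a.b)^2 = 0^2 = 0
|a|^2 * |b|^2 = 51 * 50 = 2550
Result = 0 - 2550 = -2550


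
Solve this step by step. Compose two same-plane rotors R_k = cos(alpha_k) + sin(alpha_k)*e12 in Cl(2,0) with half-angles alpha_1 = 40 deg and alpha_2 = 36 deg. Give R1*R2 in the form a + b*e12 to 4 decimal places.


Same-plane rotors commute and their half-angles add:
R1*R2 = cos(a1 + a2) + sin(a1 + a2)*e12.
a1 + a2 = 40 + 36 = 76 deg
cos(76 deg) = 0.2419
sin(76 deg) = 0.9703
R1*R2 = 0.2419 + 0.9703*e12


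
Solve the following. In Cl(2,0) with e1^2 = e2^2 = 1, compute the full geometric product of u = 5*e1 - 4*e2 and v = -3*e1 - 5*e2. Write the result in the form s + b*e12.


Expand: (5*e1 - 4*e2)(-3*e1 - 5*e2)
= 5*(-3)*e1e1 + 5*(-5)*e1e2 + (-4)*(-3)*e2e1 + (-4)*(-5)*e2e2
Using e1^2 = e2^2 = 1, e2e1 = -e1e2:
Scalar part s = 5*(-3) + (-4)*(-5) = -15 + 20 = 5
Bivector part b = 5*(-5) - (-4)*(-3) = -25 - 12 = -37
uv = 5 - 37*e12


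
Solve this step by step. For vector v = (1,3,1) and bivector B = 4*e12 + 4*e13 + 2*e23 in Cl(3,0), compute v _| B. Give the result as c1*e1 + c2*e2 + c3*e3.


Left contraction v _| B = <vB>_1 (grade-1 part of the geometric product vB).
Using e1_|e12 = e2, e2_|e12 = -e1, e1_|e13 = e3, e3_|e13 = -e1, e2_|e23 = e3, e3_|e23 = -e2:
e1 coeff: -v2*b12 - v3*b13 = -(3)*(4) - (1)*(4) = -16
e2 coeff: v1*b12 - v3*b23 = (1)*(4) - (1)*(2) = 2
e3 coeff: v1*b13 + v2*b23 = (1)*(4) + (3)*(2) = 10
v _| B = -16*e1 + 2*e2 + 10*e3


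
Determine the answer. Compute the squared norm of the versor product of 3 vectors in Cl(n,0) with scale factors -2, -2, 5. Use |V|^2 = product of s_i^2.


Each vector v_i has |v_i|^2 = s_i^2
Squared scales: (-2)^2 = 4, (-2)^2 = 4, 5^2 = 25
|V|^2 = 4 * 4 * 25
= 400


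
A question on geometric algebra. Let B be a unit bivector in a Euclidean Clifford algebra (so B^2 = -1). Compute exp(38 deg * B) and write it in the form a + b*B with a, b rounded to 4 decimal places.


For a unit bivector B with B^2 = -1, the exponential series gives
e^(theta*B) = cos(theta) + sin(theta)*B (the GA analogue of Euler's formula).
theta = 38 degrees = 0.663225 rad
cos(38 deg) = 0.7880
sin(38 deg) = 0.6157
exp(theta*B) = 0.7880 + 0.6157*B


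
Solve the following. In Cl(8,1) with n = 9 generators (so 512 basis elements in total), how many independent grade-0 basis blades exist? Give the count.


Number of grade-k basis blades in Cl(p,q) with n = p + q is C(n, k).
n = 8 + 1 = 9
C(9, 0) = 9! / (0! * 9!)
= 362880 / (1 * 362880)
= 1


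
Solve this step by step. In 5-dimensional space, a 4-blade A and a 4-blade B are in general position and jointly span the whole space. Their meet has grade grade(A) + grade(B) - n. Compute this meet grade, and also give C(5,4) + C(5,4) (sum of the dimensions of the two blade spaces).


Meet grade = grade(A) + grade(B) - n
= 4 + 4 - 5 = 3
C(5,4) = 5
C(5,4) = 5
dim_A + dim_B = 5 + 5 = 10


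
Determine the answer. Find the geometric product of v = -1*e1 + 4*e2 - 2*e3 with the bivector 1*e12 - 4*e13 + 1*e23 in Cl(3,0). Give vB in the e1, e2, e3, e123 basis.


vB has grade-1 (vector) and grade-3 (trivector) parts: vB = (v _| B) + (v ^ B).
Vector part <vB>_1:
  e1: -v2*b12 - v3*b13 = -(4)*(1) - (-2)*(-4) = -12
  e2: v1*b12 - v3*b23 = (-1)*(1) - (-2)*(1) = 1
  e3: v1*b13 + v2*b23 = (-1)*(-4) + (4)*(1) = 8
Trivector part <vB>_3:
  e123: v1*b23 - v2*b13 + v3*b12 = (-1)*(1) - (4)*(-4) + (-2)*(1) = 13
vB = -12*e1 + 1*e2 + 8*e3 + 13*e123


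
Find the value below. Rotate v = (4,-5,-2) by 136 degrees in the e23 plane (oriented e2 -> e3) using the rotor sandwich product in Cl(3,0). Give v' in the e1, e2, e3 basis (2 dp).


Rotor R = cos(68deg) - sin(68deg)*e23
Rotation angle theta = 2 * 68 = 136 degrees in the e23 plane (e2 -> e3).
The component perpendicular to the plane (e1) is invariant: v'_1 = v1 = 4.00
cos(136deg) = -0.7193, sin(136deg) = 0.6947
v'_2 = v2*cos(theta) - v3*sin(theta) = -5*(-0.7193) - (-2)*0.6947 = 4.99
v'_3 = v2*sin(theta) + v3*cos(theta) = -5*0.6947 + (-2)*(-0.7193) = -2.03
v' = 4.00*e1 + 4.99*e2 - 2.03*e3


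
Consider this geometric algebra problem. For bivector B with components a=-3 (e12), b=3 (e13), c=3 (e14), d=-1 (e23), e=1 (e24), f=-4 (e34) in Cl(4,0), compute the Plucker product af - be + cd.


Plucker relation: af - be + cd
a*f = (-3)*(-4) = 12
b*e = 3*1 = 3
c*d = 3*(-1) = -3
af - be + cd = 12 - 3 + (-3)
= 6


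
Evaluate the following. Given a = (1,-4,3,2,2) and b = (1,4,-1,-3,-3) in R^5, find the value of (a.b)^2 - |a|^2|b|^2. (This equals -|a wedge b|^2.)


a . b = 1*1 + (-4)*4 + 3*(-1) + 2*(-3) + 2*(-3)
= 1 + (-16) + (-3) + (-6) + (-6) = -30
|a|^2 = 1^2 + (-4)^2 + 3^2 + 2^2 + 2^2 = 34
|b|^2 = 1^2 + 4^2 + (-1)^2 + (-3)^2 + (-3)^2 = 36
(a.b)^2 = (-30)^2 = 900
|a|^2 * |b|^2 = 34 * 36 = 1224
Result = 900 - 1224 = -324


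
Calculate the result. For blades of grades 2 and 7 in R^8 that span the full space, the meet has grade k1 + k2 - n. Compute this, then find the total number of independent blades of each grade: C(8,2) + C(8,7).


Meet grade = grade(A) + grade(B) - n
= 2 + 7 - 8 = 1
C(8,2) = 28
C(8,7) = 8
dim_A + dim_B = 28 + 8 = 36


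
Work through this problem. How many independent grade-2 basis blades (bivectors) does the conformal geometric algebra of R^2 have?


The conformal model of R^2 uses Cl(3,1) with m = 2 + 2 = 4 generators.
Number of grade-2 blades = C(m, 2) = C(4, 2)
= 4*3/2 = 6


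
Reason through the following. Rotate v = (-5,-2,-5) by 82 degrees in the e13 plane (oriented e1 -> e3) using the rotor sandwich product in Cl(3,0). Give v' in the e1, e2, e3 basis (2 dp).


Rotor R = cos(41deg) - sin(41deg)*e13
Rotation angle theta = 2 * 41 = 82 degrees in the e13 plane (e1 -> e3).
The component perpendicular to the plane (e2) is invariant: v'_2 = v2 = -2.00
cos(82deg) = 0.1392, sin(82deg) = 0.9903
v'_1 = v1*cos(theta) - v3*sin(theta) = -5*0.1392 - (-5)*0.9903 = 4.26
v'_3 = v1*sin(theta) + v3*cos(theta) = -5*0.9903 + (-5)*0.1392 = -5.65
v' = 4.26*e1 - 2.00*e2 - 5.65*e3


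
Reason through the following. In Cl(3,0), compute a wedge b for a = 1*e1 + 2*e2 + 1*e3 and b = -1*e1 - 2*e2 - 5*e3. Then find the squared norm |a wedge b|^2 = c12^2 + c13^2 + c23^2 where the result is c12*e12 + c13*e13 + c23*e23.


a wedge b = (a1*b2 - a2*b1)*e12 + (a1*b3 - a3*b1)*e13 + (a2*b3 - a3*b2)*e23
e12 coeff: 1*(-2) - 2*(-1) = -2 - (-2) = 0
e13 coeff: 1*(-5) - 1*(-1) = -5 - (-1) = -4
e23 coeff: 2*(-5) - 1*(-2) = -10 - (-2) = -8
|a wedge b|^2 = 0^2 + (-4)^2 + (-8)^2
= 0 + 16 + 64
= 80


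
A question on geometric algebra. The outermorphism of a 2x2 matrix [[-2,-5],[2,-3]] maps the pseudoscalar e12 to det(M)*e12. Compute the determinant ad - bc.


The outermorphism of a linear map f sends e1^e2 to f(e1)^f(e2).
f(e1) = -2*e1 + 2*e2
f(e2) = -5*e1 - 3*e2
f(e1) ^ f(e2) = (-2*e1 + 2*e2) ^ (-5*e1 - 3*e2)
= (-2)*(-3)*e12 + 2*(-5)*e21
= (6 - (-10))*e12
= 16*e12
Coefficient = 16


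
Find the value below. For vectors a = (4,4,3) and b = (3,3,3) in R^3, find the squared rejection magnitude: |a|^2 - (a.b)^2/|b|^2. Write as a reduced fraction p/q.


|a|^2 = 4^2 + 4^2 + 3^2 = 41
|b|^2 = 3^2 + 3^2 + 3^2 = 27
a . b = 4*3 + 4*3 + 3*3 = 33
(a.b)^2 = 33^2 = 1089
|rej|^2 = 41 - 1089/27
= (1107 - 1089)/27
= 18/27
In lowest terms: 2/3


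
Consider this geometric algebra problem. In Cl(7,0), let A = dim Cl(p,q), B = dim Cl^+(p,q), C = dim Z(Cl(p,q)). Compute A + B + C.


n = 7 + 0 = 7
Total dim = 2^7 = 128
Even subalgebra dim = 2^6 = 64
n is odd, so center dim = 2
Sum = 128 + 64 + 2 = 194


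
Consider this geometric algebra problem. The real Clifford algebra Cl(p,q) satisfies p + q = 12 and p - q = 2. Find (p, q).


We need p + q = 12 and p - q = 2.
Adding: 2p = 12 + 2 = 14, so p = 7.
Then q = 12 - 7 = 5.
(p, q) = (7, 5)


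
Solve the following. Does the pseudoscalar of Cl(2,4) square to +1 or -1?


The pseudoscalar I = e1...e_n (product of all n generators) of Cl(p,q) satisfies I^2 = (-1)^(q + n(n-1)/2).
p = 2, q = 4, n = p + q = 6
n(n-1)/2 = 6 * 5 / 2 = 15
Exponent = q + n(n-1)/2 = 4 + 15 = 19
I^2 = (-1)^19 = -1


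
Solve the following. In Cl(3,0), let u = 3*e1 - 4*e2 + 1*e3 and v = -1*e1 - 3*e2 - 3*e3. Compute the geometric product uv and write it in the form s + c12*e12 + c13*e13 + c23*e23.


In Cl(3,0): e_i^2 = 1, e_ie_j = -e_je_i for i != j.
Scalar part = u . v = 3*(-1) + (-4)*(-3) + 1*(-3)
= -3 + 12 + (-3) = 6
e12 coeff = 3*(-3) - (-4)*(-1) = -9 - 4 = -13
e13 coeff = 3*(-3) - 1*(-1) = -9 - (-1) = -8
e23 coeff = (-4)*(-3) - 1*(-3) = 12 - (-3) = 15
uv = 6 - 13*e12 - 8*e13 + 15*e23


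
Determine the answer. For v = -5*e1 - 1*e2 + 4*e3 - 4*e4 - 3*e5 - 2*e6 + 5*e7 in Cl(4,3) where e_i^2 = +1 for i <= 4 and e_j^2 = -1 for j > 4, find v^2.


v^2 = sum of c_i^2 * e_i^2
Positive signature terms (e_i^2 = +1): (-5)^2 + (-1)^2 + 4^2 + (-4)^2 = 58
Negative signature terms (e_j^2 = -1): (-3)^2 + (-2)^2 + 5^2 = 38
v^2 = 58 - 38 = 20


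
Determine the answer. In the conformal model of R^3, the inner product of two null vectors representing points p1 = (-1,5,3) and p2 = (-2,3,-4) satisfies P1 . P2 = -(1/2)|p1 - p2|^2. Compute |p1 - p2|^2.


p1 - p2 = (1, 2, 7)
|p1 - p2|^2 = 1^2 + 2^2 + 7^2
= 1 + 4 + 49
= 54


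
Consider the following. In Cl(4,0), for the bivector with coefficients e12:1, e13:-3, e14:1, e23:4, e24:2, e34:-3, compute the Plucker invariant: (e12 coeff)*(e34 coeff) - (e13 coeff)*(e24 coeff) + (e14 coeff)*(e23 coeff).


Plucker relation: af - be + cd
a*f = 1*(-3) = -3
b*e = (-3)*2 = -6
c*d = 1*4 = 4
af - be + cd = -3 - (-6) + 4
= 7


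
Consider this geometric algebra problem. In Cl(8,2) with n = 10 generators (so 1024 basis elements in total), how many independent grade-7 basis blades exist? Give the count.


Number of grade-k basis blades in Cl(p,q) with n = p + q is C(n, k).
n = 8 + 2 = 10
C(10, 7) = 10! / (7! * 3!)
= 3628800 / (5040 * 6)
= 120


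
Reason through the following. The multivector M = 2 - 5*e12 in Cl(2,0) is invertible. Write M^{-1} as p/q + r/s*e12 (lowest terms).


M = 2 - 5*e12, where e12^2 = -1.
Since M commutes with its reverse ~M = a - b*e12, M * ~M = a^2 - b^2*e12^2 = a^2 + b^2.
So M^{-1} = ~M / (a^2 + b^2) = (a - b*e12)/(a^2 + b^2).
a^2 + b^2 = 4 + 25 = 29
Scalar part = 2/29 = 2/29
Bivector coeff = 5/29 = 5/29
M^{-1} = 2/29 + 5/29*e12


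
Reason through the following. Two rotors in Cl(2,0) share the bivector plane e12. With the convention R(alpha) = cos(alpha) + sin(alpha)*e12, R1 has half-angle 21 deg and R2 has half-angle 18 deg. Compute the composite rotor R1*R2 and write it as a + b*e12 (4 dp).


Same-plane rotors commute and their half-angles add:
R1*R2 = cos(a1 + a2) + sin(a1 + a2)*e12.
a1 + a2 = 21 + 18 = 39 deg
cos(39 deg) = 0.7771
sin(39 deg) = 0.6293
R1*R2 = 0.7771 + 0.6293*e12


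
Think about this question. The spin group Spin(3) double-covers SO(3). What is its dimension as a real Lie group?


Spin(n) double-covers SO(n); both have Lie algebra so(n) of dimension n(n-1)/2.
n = 3
n(n-1) = 3 * 2 = 6
dim Spin(3) = 6/2 = 3


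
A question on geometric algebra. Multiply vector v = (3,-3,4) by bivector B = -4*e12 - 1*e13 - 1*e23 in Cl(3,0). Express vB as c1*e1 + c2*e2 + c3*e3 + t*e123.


vB has grade-1 (vector) and grade-3 (trivector) parts: vB = (v _| B) + (v ^ B).
Vector part <vB>_1:
  e1: -v2*b12 - v3*b13 = -(-3)*(-4) - (4)*(-1) = -8
  e2: v1*b12 - v3*b23 = (3)*(-4) - (4)*(-1) = -8
  e3: v1*b13 + v2*b23 = (3)*(-1) + (-3)*(-1) = 0
Trivector part <vB>_3:
  e123: v1*b23 - v2*b13 + v3*b12 = (3)*(-1) - (-3)*(-1) + (4)*(-4) = -22
vB = -8*e1 - 8*e2 + 0*e3 - 22*e123


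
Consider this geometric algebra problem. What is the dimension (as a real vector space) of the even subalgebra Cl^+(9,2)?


Even subalgebra dimension = 2^(n-1)
n = 9 + 2 = 11
2^(11 - 1) = 2^10 = 1024
Verification: sum of C(11,k) for even k = 1 + 55 + 330 + 462 + 165 + 11 = 1024
Result = 1024


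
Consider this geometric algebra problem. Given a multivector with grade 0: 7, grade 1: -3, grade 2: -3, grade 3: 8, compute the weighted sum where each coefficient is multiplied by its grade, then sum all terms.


Grade-weighted sum = sum of grade_k * coefficient_k
0*7 = 0
1*(-3) = -3
2*(-3) = -6
3*8 = 24
Total = 0 + (-3) + (-6) + 24 = 15


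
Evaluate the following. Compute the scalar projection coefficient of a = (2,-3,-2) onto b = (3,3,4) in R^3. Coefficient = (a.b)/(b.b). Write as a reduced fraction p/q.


Projection coefficient = (a . b) / (b . b)
a . b = 2*3 + (-3)*3 + (-2)*4
= 6 + (-9) + (-8) = -11
b . b = 3^2 + 3^2 + 4^2
= 9 + 9 + 16 = 34
Coefficient = -11/34
In lowest terms: -11/34


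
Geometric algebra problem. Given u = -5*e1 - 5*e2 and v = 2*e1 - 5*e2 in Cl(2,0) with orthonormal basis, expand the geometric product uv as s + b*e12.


Expand: (-5*e1 - 5*e2)(2*e1 - 5*e2)
= (-5)*2*e1e1 + (-5)*(-5)*e1e2 + (-5)*2*e2e1 + (-5)*(-5)*e2e2
Using e1^2 = e2^2 = 1, e2e1 = -e1e2:
Scalar part s = (-5)*2 + (-5)*(-5) = -10 + 25 = 15
Bivector part b = (-5)*(-5) - (-5)*2 = 25 - (-10) = 35
uv = 15 + 35*e12


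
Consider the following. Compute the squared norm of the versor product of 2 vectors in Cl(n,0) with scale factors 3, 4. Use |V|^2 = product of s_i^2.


Each vector v_i has |v_i|^2 = s_i^2
Squared scales: 3^2 = 9, 4^2 = 16
|V|^2 = 9 * 16
= 144


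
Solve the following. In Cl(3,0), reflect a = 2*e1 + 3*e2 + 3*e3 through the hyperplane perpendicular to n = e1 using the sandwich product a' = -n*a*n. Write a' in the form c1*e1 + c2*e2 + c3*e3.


Reflection formula: a' = -n*a*n, with n = e1 (unit vector, n^2 = 1).
For reflection through hyperplane perp to e1:
The component along e1 flips sign, others stay.
a = (2, 3, 3)
a' = (-2, 3, 3)
a' = -2*e1 + 3*e2 + 3*e3


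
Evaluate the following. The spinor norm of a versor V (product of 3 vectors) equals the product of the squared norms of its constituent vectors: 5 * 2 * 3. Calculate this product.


Spinor norm N(V) = |v1|^2 * |v2|^2 * ... * |v3|^2
= 5 * 2 * 3
Running product: 5, 10, 30
N(V) = 30


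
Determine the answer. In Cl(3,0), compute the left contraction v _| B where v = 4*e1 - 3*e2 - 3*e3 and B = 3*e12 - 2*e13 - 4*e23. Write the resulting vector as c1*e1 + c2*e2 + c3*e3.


Left contraction v _| B = <vB>_1 (grade-1 part of the geometric product vB).
Using e1_|e12 = e2, e2_|e12 = -e1, e1_|e13 = e3, e3_|e13 = -e1, e2_|e23 = e3, e3_|e23 = -e2:
e1 coeff: -v2*b12 - v3*b13 = -(-3)*(3) - (-3)*(-2) = 3
e2 coeff: v1*b12 - v3*b23 = (4)*(3) - (-3)*(-4) = 0
e3 coeff: v1*b13 + v2*b23 = (4)*(-2) + (-3)*(-4) = 4
v _| B = 3*e1 + 0*e2 + 4*e3


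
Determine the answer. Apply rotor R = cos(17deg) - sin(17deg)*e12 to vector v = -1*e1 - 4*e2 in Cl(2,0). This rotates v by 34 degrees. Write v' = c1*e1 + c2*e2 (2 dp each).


Rotor R = cos(17deg) - sin(17deg)*e12
Rotation angle theta = 2 * 17 = 34 degrees
v' = R*v*~R rotates v by theta.
cos(34deg) = 0.8290, sin(34deg) = 0.5592
v'_1 = -1*cos(34deg) - (-4)*sin(34deg)
= -1*0.8290 - (-4)*0.5592
= 1.41
v'_2 = -1*sin(34deg) + (-4)*cos(34deg)
= -1*0.5592 + (-4)*0.8290
= -3.88
v' = 1.41*e1 - 3.88*e2


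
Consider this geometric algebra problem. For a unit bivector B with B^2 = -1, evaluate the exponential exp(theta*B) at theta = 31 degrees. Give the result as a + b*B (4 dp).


For a unit bivector B with B^2 = -1, the exponential series gives
e^(theta*B) = cos(theta) + sin(theta)*B (the GA analogue of Euler's formula).
theta = 31 degrees = 0.541052 rad
cos(31 deg) = 0.8572
sin(31 deg) = 0.5150
exp(theta*B) = 0.8572 + 0.5150*B


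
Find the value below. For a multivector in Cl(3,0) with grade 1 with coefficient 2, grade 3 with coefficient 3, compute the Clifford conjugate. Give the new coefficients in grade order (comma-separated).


Clifford conjugate sign for grade k: (-1)^(k(k+1)/2)
Grade 1: (-1)^(1*2/2) = (-1)^1 = -1, coeff 2 -> -2
Grade 3: (-1)^(3*4/2) = (-1)^6 = 1, coeff 3 -> 3
Conjugated coefficients: -2, 3


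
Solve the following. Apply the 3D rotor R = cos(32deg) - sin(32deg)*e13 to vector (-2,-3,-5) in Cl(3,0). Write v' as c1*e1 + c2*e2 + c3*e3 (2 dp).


Rotor R = cos(32deg) - sin(32deg)*e13
Rotation angle theta = 2 * 32 = 64 degrees in the e13 plane (e1 -> e3).
The component perpendicular to the plane (e2) is invariant: v'_2 = v2 = -3.00
cos(64deg) = 0.4384, sin(64deg) = 0.8988
v'_1 = v1*cos(theta) - v3*sin(theta) = -2*0.4384 - (-5)*0.8988 = 3.62
v'_3 = v1*sin(theta) + v3*cos(theta) = -2*0.8988 + (-5)*0.4384 = -3.99
v' = 3.62*e1 - 3.00*e2 - 3.99*e3


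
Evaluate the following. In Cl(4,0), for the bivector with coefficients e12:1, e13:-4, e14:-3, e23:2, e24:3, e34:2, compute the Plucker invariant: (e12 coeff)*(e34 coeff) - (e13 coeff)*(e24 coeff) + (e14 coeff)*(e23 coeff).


Plucker relation: af - be + cd
a*f = 1*2 = 2
b*e = (-4)*3 = -12
c*d = (-3)*2 = -6
af - be + cd = 2 - (-12) + (-6)
= 8


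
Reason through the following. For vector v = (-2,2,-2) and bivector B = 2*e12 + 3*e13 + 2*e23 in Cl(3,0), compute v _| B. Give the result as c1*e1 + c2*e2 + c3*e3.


Left contraction v _| B = <vB>_1 (grade-1 part of the geometric product vB).
Using e1_|e12 = e2, e2_|e12 = -e1, e1_|e13 = e3, e3_|e13 = -e1, e2_|e23 = e3, e3_|e23 = -e2:
e1 coeff: -v2*b12 - v3*b13 = -(2)*(2) - (-2)*(3) = 2
e2 coeff: v1*b12 - v3*b23 = (-2)*(2) - (-2)*(2) = 0
e3 coeff: v1*b13 + v2*b23 = (-2)*(3) + (2)*(2) = -2
v _| B = 2*e1 + 0*e2 - 2*e3


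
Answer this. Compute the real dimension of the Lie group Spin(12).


Spin(n) double-covers SO(n); both have Lie algebra so(n) of dimension n(n-1)/2.
n = 12
n(n-1) = 12 * 11 = 132
dim Spin(12) = 132/2 = 66


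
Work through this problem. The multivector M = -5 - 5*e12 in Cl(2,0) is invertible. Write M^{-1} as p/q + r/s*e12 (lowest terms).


M = -5 - 5*e12, where e12^2 = -1.
Since M commutes with its reverse ~M = a - b*e12, M * ~M = a^2 - b^2*e12^2 = a^2 + b^2.
So M^{-1} = ~M / (a^2 + b^2) = (a - b*e12)/(a^2 + b^2).
a^2 + b^2 = 25 + 25 = 50
Scalar part = -5/50 = -1/10
Bivector coeff = 5/50 = 1/10
M^{-1} = -1/10 + 1/10*e12


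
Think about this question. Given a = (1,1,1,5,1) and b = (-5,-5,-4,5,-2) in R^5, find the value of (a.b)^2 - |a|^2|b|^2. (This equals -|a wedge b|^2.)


a . b = 1*(-5) + 1*(-5) + 1*(-4) + 5*5 + 1*(-2)
= -5 + (-5) + (-4) + 25 + (-2) = 9
|a|^2 = 1^2 + 1^2 + 1^2 + 5^2 + 1^2 = 29
|b|^2 = (-5)^2 + (-5)^2 + (-4)^2 + 5^2 + (-2)^2 = 95
(a.b)^2 = 9^2 = 81
|a|^2 * |b|^2 = 29 * 95 = 2755
Result = 81 - 2755 = -2674


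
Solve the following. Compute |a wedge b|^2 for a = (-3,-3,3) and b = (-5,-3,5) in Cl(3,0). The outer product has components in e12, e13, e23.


a wedge b = (a1*b2 - a2*b1)*e12 + (a1*b3 - a3*b1)*e13 + (a2*b3 - a3*b2)*e23
e12 coeff: (-3)*(-3) - (-3)*(-5) = 9 - 15 = -6
e13 coeff: (-3)*5 - 3*(-5) = -15 - (-15) = 0
e23 coeff: (-3)*5 - 3*(-3) = -15 - (-9) = -6
|a wedge b|^2 = (-6)^2 + 0^2 + (-6)^2
= 36 + 0 + 36
= 72


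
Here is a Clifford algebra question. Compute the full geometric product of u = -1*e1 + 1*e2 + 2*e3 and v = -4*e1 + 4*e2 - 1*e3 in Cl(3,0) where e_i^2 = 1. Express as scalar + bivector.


In Cl(3,0): e_i^2 = 1, e_ie_j = -e_je_i for i != j.
Scalar part = u . v = (-1)*(-4) + 1*4 + 2*(-1)
= 4 + 4 + (-2) = 6
e12 coeff = (-1)*4 - 1*(-4) = -4 - (-4) = 0
e13 coeff = (-1)*(-1) - 2*(-4) = 1 - (-8) = 9
e23 coeff = 1*(-1) - 2*4 = -1 - 8 = -9
uv = 6 + 0*e12 + 9*e13 - 9*e23


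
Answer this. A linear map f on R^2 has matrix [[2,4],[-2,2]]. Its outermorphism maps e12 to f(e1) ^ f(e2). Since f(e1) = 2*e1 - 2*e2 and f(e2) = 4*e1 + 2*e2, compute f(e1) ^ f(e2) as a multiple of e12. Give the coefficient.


The outermorphism of a linear map f sends e1^e2 to f(e1)^f(e2).
f(e1) = 2*e1 - 2*e2
f(e2) = 4*e1 + 2*e2
f(e1) ^ f(e2) = (2*e1 - 2*e2) ^ (4*e1 + 2*e2)
= 2*2*e12 + (-2)*4*e21
= (4 - (-8))*e12
= 12*e12
Coefficient = 12


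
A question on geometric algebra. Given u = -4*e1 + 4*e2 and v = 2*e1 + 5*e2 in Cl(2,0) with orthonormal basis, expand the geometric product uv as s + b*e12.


Expand: (-4*e1 + 4*e2)(2*e1 + 5*e2)
= (-4)*2*e1e1 + (-4)*5*e1e2 + 4*2*e2e1 + 4*5*e2e2
Using e1^2 = e2^2 = 1, e2e1 = -e1e2:
Scalar part s = (-4)*2 + 4*5 = -8 + 20 = 12
Bivector part b = (-4)*5 - 4*2 = -20 - 8 = -28
uv = 12 - 28*e12


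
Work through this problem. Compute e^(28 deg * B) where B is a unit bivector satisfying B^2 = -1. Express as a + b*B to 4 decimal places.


For a unit bivector B with B^2 = -1, the exponential series gives
e^(theta*B) = cos(theta) + sin(theta)*B (the GA analogue of Euler's formula).
theta = 28 degrees = 0.488692 rad
cos(28 deg) = 0.8829
sin(28 deg) = 0.4695
exp(theta*B) = 0.8829 + 0.4695*B


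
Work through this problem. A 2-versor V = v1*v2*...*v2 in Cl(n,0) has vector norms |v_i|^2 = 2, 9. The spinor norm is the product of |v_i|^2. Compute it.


Spinor norm N(V) = |v1|^2 * |v2|^2 * ... * |v2|^2
= 2 * 9
Running product: 2, 18
N(V) = 18


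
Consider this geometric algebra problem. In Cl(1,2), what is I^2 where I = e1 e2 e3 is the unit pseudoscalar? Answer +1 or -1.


The pseudoscalar I = e1...e_n (product of all n generators) of Cl(p,q) satisfies I^2 = (-1)^(q + n(n-1)/2).
p = 1, q = 2, n = p + q = 3
n(n-1)/2 = 3 * 2 / 2 = 3
Exponent = q + n(n-1)/2 = 2 + 3 = 5
I^2 = (-1)^5 = -1


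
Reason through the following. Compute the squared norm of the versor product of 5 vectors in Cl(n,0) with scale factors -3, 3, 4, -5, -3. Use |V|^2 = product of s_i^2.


Each vector v_i has |v_i|^2 = s_i^2
Squared scales: (-3)^2 = 9, 3^2 = 9, 4^2 = 16, (-5)^2 = 25, (-3)^2 = 9
|V|^2 = 9 * 9 * 16 * 25 * 9
= 291600


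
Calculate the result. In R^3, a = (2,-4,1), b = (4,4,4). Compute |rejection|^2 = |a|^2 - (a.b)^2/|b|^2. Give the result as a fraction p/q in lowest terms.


|a|^2 = 2^2 + (-4)^2 + 1^2 = 21
|b|^2 = 4^2 + 4^2 + 4^2 = 48
a . b = 2*4 + (-4)*4 + 1*4 = -4
(a.b)^2 = (-4)^2 = 16
|rej|^2 = 21 - 16/48
= (1008 - 16)/48
= 992/48
In lowest terms: 62/3


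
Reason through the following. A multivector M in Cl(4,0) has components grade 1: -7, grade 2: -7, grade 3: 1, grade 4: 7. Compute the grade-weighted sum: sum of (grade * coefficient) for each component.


Grade-weighted sum = sum of grade_k * coefficient_k
1*(-7) = -7
2*(-7) = -14
3*1 = 3
4*7 = 28
Total = -7 + (-14) + 3 + 28 = 10


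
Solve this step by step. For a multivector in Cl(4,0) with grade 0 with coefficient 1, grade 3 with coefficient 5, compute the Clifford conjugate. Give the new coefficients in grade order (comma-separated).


Clifford conjugate sign for grade k: (-1)^(k(k+1)/2)
Grade 0: (-1)^(0*1/2) = (-1)^0 = 1, coeff 1 -> 1
Grade 3: (-1)^(3*4/2) = (-1)^6 = 1, coeff 5 -> 5
Conjugated coefficients: 1, 5


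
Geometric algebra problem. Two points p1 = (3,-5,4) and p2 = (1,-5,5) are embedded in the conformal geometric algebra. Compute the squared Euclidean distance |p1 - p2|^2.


p1 - p2 = (2, 0, -1)
|p1 - p2|^2 = 2^2 + 0^2 + (-1)^2
= 4 + 0 + 1
= 5


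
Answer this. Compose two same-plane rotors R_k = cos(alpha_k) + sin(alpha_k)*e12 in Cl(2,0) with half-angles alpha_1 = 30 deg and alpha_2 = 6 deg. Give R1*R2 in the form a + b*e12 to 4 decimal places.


Same-plane rotors commute and their half-angles add:
R1*R2 = cos(a1 + a2) + sin(a1 + a2)*e12.
a1 + a2 = 30 + 6 = 36 deg
cos(36 deg) = 0.8090
sin(36 deg) = 0.5878
R1*R2 = 0.8090 + 0.5878*e12


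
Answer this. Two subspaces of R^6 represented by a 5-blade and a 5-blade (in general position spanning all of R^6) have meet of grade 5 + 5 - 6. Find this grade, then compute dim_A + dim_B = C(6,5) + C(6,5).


Meet grade = grade(A) + grade(B) - n
= 5 + 5 - 6 = 4
C(6,5) = 6
C(6,5) = 6
dim_A + dim_B = 6 + 6 = 12


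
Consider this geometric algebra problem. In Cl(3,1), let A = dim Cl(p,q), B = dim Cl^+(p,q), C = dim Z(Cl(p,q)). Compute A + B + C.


n = 3 + 1 = 4
Total dim = 2^4 = 16
Even subalgebra dim = 2^3 = 8
n is even, so center dim = 1
Sum = 16 + 8 + 1 = 25


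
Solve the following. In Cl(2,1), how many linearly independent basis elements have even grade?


Even subalgebra dimension = 2^(n-1)
n = 2 + 1 = 3
2^(3 - 1) = 2^2 = 4
Verification: sum of C(3,k) for even k = 1 + 3 = 4
Result = 4


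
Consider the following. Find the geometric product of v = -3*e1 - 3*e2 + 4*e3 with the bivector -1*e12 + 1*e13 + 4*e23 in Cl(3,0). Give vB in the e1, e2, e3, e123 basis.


vB has grade-1 (vector) and grade-3 (trivector) parts: vB = (v _| B) + (v ^ B).
Vector part <vB>_1:
  e1: -v2*b12 - v3*b13 = -(-3)*(-1) - (4)*(1) = -7
  e2: v1*b12 - v3*b23 = (-3)*(-1) - (4)*(4) = -13
  e3: v1*b13 + v2*b23 = (-3)*(1) + (-3)*(4) = -15
Trivector part <vB>_3:
  e123: v1*b23 - v2*b13 + v3*b12 = (-3)*(4) - (-3)*(1) + (4)*(-1) = -13
vB = -7*e1 - 13*e2 - 15*e3 - 13*e123


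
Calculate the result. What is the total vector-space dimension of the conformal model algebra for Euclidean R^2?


The conformal model of R^2 uses Cl(3,1): the 2 Euclidean generators plus two extra orthogonal generators e+ (e+^2 = +1) and e- (e-^2 = -1), from which the null vectors e0, einf are built.
Number of generators m = 2 + 2 = 4.
dim Cl(p,q) = 2^m = 2^4 = 16


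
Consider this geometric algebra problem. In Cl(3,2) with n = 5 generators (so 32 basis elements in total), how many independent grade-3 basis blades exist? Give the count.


Number of grade-k basis blades in Cl(p,q) with n = p + q is C(n, k).
n = 3 + 2 = 5
C(5, 3) = 5! / (3! * 2!)
= 120 / (6 * 2)
= 10


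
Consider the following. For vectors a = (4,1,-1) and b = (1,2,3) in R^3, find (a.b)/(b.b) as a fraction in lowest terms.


Projection coefficient = (a . b) / (b . b)
a . b = 4*1 + 1*2 + (-1)*3
= 4 + 2 + (-3) = 3
b . b = 1^2 + 2^2 + 3^2
= 1 + 4 + 9 = 14
Coefficient = 3/14
In lowest terms: 3/14


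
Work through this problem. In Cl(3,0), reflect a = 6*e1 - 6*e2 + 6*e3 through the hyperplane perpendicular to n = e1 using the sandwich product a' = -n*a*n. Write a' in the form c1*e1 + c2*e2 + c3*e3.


Reflection formula: a' = -n*a*n, with n = e1 (unit vector, n^2 = 1).
For reflection through hyperplane perp to e1:
The component along e1 flips sign, others stay.
a = (6, -6, 6)
a' = (-6, -6, 6)
a' = -6*e1 - 6*e2 + 6*e3


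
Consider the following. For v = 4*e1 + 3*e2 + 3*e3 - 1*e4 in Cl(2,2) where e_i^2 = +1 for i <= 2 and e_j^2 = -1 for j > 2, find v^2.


v^2 = sum of c_i^2 * e_i^2
Positive signature terms (e_i^2 = +1): 4^2 + 3^2 = 25
Negative signature terms (e_j^2 = -1): 3^2 + (-1)^2 = 10
v^2 = 25 - 10 = 15


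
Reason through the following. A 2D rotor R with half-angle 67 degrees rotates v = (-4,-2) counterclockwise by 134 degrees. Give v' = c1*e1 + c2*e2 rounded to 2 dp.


Rotor R = cos(67deg) - sin(67deg)*e12
Rotation angle theta = 2 * 67 = 134 degrees
v' = R*v*~R rotates v by theta.
cos(134deg) = -0.6947, sin(134deg) = 0.7193
v'_1 = -4*cos(134deg) - (-2)*sin(134deg)
= -4*(-0.6947) - (-2)*0.7193
= 4.22
v'_2 = -4*sin(134deg) + (-2)*cos(134deg)
= -4*0.7193 + (-2)*(-0.6947)
= -1.49
v' = 4.22*e1 - 1.49*e2


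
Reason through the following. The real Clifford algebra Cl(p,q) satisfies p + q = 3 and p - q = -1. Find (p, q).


We need p + q = 3 and p - q = -1.
Adding: 2p = 3 + (-1) = 2, so p = 1.
Then q = 3 - 1 = 2.
(p, q) = (1, 2)


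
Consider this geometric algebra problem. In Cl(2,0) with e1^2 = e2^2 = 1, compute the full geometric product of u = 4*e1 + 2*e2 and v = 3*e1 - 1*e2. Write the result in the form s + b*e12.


Expand: (4*e1 + 2*e2)(3*e1 - 1*e2)
= 4*3*e1e1 + 4*(-1)*e1e2 + 2*3*e2e1 + 2*(-1)*e2e2
Using e1^2 = e2^2 = 1, e2e1 = -e1e2:
Scalar part s = 4*3 + 2*(-1) = 12 + (-2) = 10
Bivector part b = 4*(-1) - 2*3 = -4 - 6 = -10
uv = 10 - 10*e12


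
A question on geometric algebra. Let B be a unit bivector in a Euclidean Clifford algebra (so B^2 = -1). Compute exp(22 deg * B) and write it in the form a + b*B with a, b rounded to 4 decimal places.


For a unit bivector B with B^2 = -1, the exponential series gives
e^(theta*B) = cos(theta) + sin(theta)*B (the GA analogue of Euler's formula).
theta = 22 degrees = 0.383972 rad
cos(22 deg) = 0.9272
sin(22 deg) = 0.3746
exp(theta*B) = 0.9272 + 0.3746*B


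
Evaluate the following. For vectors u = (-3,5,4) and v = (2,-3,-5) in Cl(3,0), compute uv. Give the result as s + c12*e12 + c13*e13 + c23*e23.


In Cl(3,0): e_i^2 = 1, e_ie_j = -e_je_i for i != j.
Scalar part = u . v = (-3)*2 + 5*(-3) + 4*(-5)
= -6 + (-15) + (-20) = -41
e12 coeff = (-3)*(-3) - 5*2 = 9 - 10 = -1
e13 coeff = (-3)*(-5) - 4*2 = 15 - 8 = 7
e23 coeff = 5*(-5) - 4*(-3) = -25 - (-12) = -13
uv = -41 - 1*e12 + 7*e13 - 13*e23


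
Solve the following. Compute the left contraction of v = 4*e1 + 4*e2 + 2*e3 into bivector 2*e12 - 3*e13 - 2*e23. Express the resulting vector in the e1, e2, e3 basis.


Left contraction v _| B = <vB>_1 (grade-1 part of the geometric product vB).
Using e1_|e12 = e2, e2_|e12 = -e1, e1_|e13 = e3, e3_|e13 = -e1, e2_|e23 = e3, e3_|e23 = -e2:
e1 coeff: -v2*b12 - v3*b13 = -(4)*(2) - (2)*(-3) = -2
e2 coeff: v1*b12 - v3*b23 = (4)*(2) - (2)*(-2) = 12
e3 coeff: v1*b13 + v2*b23 = (4)*(-3) + (4)*(-2) = -20
v _| B = -2*e1 + 12*e2 - 20*e3


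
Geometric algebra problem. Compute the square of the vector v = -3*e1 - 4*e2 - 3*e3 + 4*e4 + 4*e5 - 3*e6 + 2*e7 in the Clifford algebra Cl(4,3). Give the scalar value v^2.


v^2 = sum of c_i^2 * e_i^2
Positive signature terms (e_i^2 = +1): (-3)^2 + (-4)^2 + (-3)^2 + 4^2 = 50
Negative signature terms (e_j^2 = -1): 4^2 + (-3)^2 + 2^2 = 29
v^2 = 50 - 29 = 21


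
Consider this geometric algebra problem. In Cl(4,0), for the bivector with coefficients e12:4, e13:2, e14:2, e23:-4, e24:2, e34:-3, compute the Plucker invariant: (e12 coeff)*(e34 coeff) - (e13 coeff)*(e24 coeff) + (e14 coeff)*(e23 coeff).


Plucker relation: af - be + cd
a*f = 4*(-3) = -12
b*e = 2*2 = 4
c*d = 2*(-4) = -8
af - be + cd = -12 - 4 + (-8)
= -24
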